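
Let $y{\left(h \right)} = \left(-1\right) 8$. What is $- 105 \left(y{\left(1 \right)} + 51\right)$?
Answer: $-4515$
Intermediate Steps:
$y{\left(h \right)} = -8$
$- 105 \left(y{\left(1 \right)} + 51\right) = - 105 \left(-8 + 51\right) = \left(-105\right) 43 = -4515$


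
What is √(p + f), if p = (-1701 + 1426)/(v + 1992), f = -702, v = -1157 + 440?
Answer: I*√1826463/51 ≈ 26.499*I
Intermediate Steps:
v = -717
p = -11/51 (p = (-1701 + 1426)/(-717 + 1992) = -275/1275 = -275*1/1275 = -11/51 ≈ -0.21569)
√(p + f) = √(-11/51 - 702) = √(-35813/51) = I*√1826463/51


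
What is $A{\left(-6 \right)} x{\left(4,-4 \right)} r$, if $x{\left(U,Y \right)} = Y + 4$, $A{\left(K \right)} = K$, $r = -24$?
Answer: $0$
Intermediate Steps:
$x{\left(U,Y \right)} = 4 + Y$
$A{\left(-6 \right)} x{\left(4,-4 \right)} r = - 6 \left(4 - 4\right) \left(-24\right) = \left(-6\right) 0 \left(-24\right) = 0 \left(-24\right) = 0$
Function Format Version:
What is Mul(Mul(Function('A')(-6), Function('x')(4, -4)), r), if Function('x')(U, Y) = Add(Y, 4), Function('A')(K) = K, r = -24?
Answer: 0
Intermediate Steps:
Function('x')(U, Y) = Add(4, Y)
Mul(Mul(Function('A')(-6), Function('x')(4, -4)), r) = Mul(Mul(-6, Add(4, -4)), -24) = Mul(Mul(-6, 0), -24) = Mul(0, -24) = 0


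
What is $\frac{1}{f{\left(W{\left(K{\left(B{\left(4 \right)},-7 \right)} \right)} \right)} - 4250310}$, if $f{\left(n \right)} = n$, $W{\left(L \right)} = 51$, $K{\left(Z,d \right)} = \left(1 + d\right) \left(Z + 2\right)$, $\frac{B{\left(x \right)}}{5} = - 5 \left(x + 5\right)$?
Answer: $- \frac{1}{4250259} \approx -2.3528 \cdot 10^{-7}$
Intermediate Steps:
$B{\left(x \right)} = -125 - 25 x$ ($B{\left(x \right)} = 5 \left(- 5 \left(x + 5\right)\right) = 5 \left(- 5 \left(5 + x\right)\right) = 5 \left(-25 - 5 x\right) = -125 - 25 x$)
$K{\left(Z,d \right)} = \left(1 + d\right) \left(2 + Z\right)$
$\frac{1}{f{\left(W{\left(K{\left(B{\left(4 \right)},-7 \right)} \right)} \right)} - 4250310} = \frac{1}{51 - 4250310} = \frac{1}{-4250259} = - \frac{1}{4250259}$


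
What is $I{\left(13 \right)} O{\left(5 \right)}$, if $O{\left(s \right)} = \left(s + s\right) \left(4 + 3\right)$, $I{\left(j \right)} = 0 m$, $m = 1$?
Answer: $0$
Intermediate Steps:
$I{\left(j \right)} = 0$ ($I{\left(j \right)} = 0 \cdot 1 = 0$)
$O{\left(s \right)} = 14 s$ ($O{\left(s \right)} = 2 s 7 = 14 s$)
$I{\left(13 \right)} O{\left(5 \right)} = 0 \cdot 14 \cdot 5 = 0 \cdot 70 = 0$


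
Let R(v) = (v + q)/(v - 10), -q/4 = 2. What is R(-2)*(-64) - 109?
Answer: -487/3 ≈ -162.33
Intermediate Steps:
q = -8 (q = -4*2 = -8)
R(v) = (-8 + v)/(-10 + v) (R(v) = (v - 8)/(v - 10) = (-8 + v)/(-10 + v))
R(-2)*(-64) - 109 = ((-8 - 2)/(-10 - 2))*(-64) - 109 = (-10/(-12))*(-64) - 109 = -1/12*(-10)*(-64) - 109 = (⅚)*(-64) - 109 = -160/3 - 109 = -487/3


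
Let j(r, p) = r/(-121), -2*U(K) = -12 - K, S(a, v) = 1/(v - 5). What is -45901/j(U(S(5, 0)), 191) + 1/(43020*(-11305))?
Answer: 27011486825630941/28694124900 ≈ 9.4136e+5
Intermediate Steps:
S(a, v) = 1/(-5 + v)
U(K) = 6 + K/2 (U(K) = -(-12 - K)/2 = 6 + K/2)
j(r, p) = -r/121 (j(r, p) = r*(-1/121) = -r/121)
-45901/j(U(S(5, 0)), 191) + 1/(43020*(-11305)) = -45901*(-121/(6 + 1/(2*(-5 + 0)))) + 1/(43020*(-11305)) = -45901*(-121/(6 + (½)/(-5))) + (1/43020)*(-1/11305) = -45901*(-121/(6 + (½)*(-⅕))) - 1/486341100 = -45901*(-121/(6 - ⅒)) - 1/486341100 = -45901/((-1/121*59/10)) - 1/486341100 = -45901/(-59/1210) - 1/486341100 = -45901*(-1210/59) - 1/486341100 = 55540210/59 - 1/486341100 = 27011486825630941/28694124900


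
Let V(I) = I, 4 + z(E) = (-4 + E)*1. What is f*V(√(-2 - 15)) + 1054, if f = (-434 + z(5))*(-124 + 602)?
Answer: 1054 - 208886*I*√17 ≈ 1054.0 - 8.6126e+5*I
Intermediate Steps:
z(E) = -8 + E (z(E) = -4 + (-4 + E)*1 = -4 + (-4 + E) = -8 + E)
f = -208886 (f = (-434 + (-8 + 5))*(-124 + 602) = (-434 - 3)*478 = -437*478 = -208886)
f*V(√(-2 - 15)) + 1054 = -208886*√(-2 - 15) + 1054 = -208886*I*√17 + 1054 = 1054 - 208886*I*√17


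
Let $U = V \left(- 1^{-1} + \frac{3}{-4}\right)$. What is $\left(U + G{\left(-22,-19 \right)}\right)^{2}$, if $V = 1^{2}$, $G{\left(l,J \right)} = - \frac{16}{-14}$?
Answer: $\frac{289}{784} \approx 0.36862$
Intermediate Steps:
$G{\left(l,J \right)} = \frac{8}{7}$ ($G{\left(l,J \right)} = \left(-16\right) \left(- \frac{1}{14}\right) = \frac{8}{7}$)
$V = 1$
$U = - \frac{7}{4}$ ($U = 1 \left(- 1^{-1} + \frac{3}{-4}\right) = 1 \left(\left(-1\right) 1 + 3 \left(- \frac{1}{4}\right)\right) = 1 \left(-1 - \frac{3}{4}\right) = 1 \left(- \frac{7}{4}\right) = - \frac{7}{4} \approx -1.75$)
$\left(U + G{\left(-22,-19 \right)}\right)^{2} = \left(- \frac{7}{4} + \frac{8}{7}\right)^{2} = \left(- \frac{17}{28}\right)^{2} = \frac{289}{784}$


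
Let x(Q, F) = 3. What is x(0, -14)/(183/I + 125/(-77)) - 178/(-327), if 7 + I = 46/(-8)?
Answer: 812795/2279517 ≈ 0.35656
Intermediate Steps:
I = -51/4 (I = -7 + 46/(-8) = -7 + 46*(-⅛) = -7 - 23/4 = -51/4 ≈ -12.750)
x(0, -14)/(183/I + 125/(-77)) - 178/(-327) = 3/(183/(-51/4) + 125/(-77)) - 178/(-327) = 3/(183*(-4/51) + 125*(-1/77)) - 178*(-1/327) = 3/(-244/17 - 125/77) + 178/327 = 3/(-20913/1309) + 178/327 = 3*(-1309/20913) + 178/327 = -1309/6971 + 178/327 = 812795/2279517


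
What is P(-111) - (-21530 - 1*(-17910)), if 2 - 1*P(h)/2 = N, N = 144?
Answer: 3336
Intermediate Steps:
P(h) = -284 (P(h) = 4 - 2*144 = 4 - 288 = -284)
P(-111) - (-21530 - 1*(-17910)) = -284 - (-21530 - 1*(-17910)) = -284 - (-21530 + 17910) = -284 - 1*(-3620) = -284 + 3620 = 3336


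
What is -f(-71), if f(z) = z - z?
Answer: 0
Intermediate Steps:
f(z) = 0
-f(-71) = -1*0 = 0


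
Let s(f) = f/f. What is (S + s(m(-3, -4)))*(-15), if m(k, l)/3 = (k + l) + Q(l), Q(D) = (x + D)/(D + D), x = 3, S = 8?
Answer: -135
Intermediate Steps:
Q(D) = (3 + D)/(2*D) (Q(D) = (3 + D)/(D + D) = (3 + D)/((2*D)) = (3 + D)*(1/(2*D)) = (3 + D)/(2*D))
m(k, l) = 3*k + 3*l + 3*(3 + l)/(2*l) (m(k, l) = 3*((k + l) + (3 + l)/(2*l)) = 3*(k + l + (3 + l)/(2*l)) = 3*k + 3*l + 3*(3 + l)/(2*l))
s(f) = 1
(S + s(m(-3, -4)))*(-15) = (8 + 1)*(-15) = 9*(-15) = -135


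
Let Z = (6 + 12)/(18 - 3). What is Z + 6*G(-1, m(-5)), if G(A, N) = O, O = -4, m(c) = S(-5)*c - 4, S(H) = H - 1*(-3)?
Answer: -114/5 ≈ -22.800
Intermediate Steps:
S(H) = 3 + H (S(H) = H + 3 = 3 + H)
Z = 6/5 (Z = 18/15 = 18*(1/15) = 6/5 ≈ 1.2000)
m(c) = -4 - 2*c (m(c) = (3 - 5)*c - 4 = -2*c - 4 = -4 - 2*c)
G(A, N) = -4
Z + 6*G(-1, m(-5)) = 6/5 + 6*(-4) = 6/5 - 24 = -114/5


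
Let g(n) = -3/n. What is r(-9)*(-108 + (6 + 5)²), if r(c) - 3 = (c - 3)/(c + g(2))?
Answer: 377/7 ≈ 53.857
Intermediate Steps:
r(c) = 3 + (-3 + c)/(-3/2 + c) (r(c) = 3 + (c - 3)/(c - 3/2) = 3 + (-3 + c)/(c - 3*½) = 3 + (-3 + c)/(c - 3/2) = 3 + (-3 + c)/(-3/2 + c))
r(-9)*(-108 + (6 + 5)²) = ((-15 + 8*(-9))/(-3 + 2*(-9)))*(-108 + (6 + 5)²) = ((-15 - 72)/(-3 - 18))*(-108 + 11²) = (-87/(-21))*(-108 + 121) = -1/21*(-87)*13 = (29/7)*13 = 377/7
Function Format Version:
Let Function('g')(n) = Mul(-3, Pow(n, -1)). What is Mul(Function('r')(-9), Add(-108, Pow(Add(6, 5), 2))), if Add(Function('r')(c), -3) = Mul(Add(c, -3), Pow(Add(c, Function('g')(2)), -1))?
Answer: Rational(377, 7) ≈ 53.857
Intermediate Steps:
Function('r')(c) = Add(3, Mul(Pow(Add(Rational(-3, 2), c), -1), Add(-3, c))) (Function('r')(c) = Add(3, Mul(Add(c, -3), Pow(Add(c, Mul(-3, Pow(2, -1))), -1))) = Add(3, Mul(Add(-3, c), Pow(Add(c, Mul(-3, Rational(1, 2))), -1))) = Add(3, Mul(Add(-3, c), Pow(Add(c, Rational(-3, 2)), -1))) = Add(3, Mul(Add(-3, c), Pow(Add(Rational(-3, 2), c), -1))) = Add(3, Mul(Pow(Add(Rational(-3, 2), c), -1), Add(-3, c))))
Mul(Function('r')(-9), Add(-108, Pow(Add(6, 5), 2))) = Mul(Mul(Pow(Add(-3, Mul(2, -9)), -1), Add(-15, Mul(8, -9))), Add(-108, Pow(Add(6, 5), 2))) = Mul(Mul(Pow(Add(-3, -18), -1), Add(-15, -72)), Add(-108, Pow(11, 2))) = Mul(Mul(Pow(-21, -1), -87), Add(-108, 121)) = Mul(Mul(Rational(-1, 21), -87), 13) = Mul(Rational(29, 7), 13) = Rational(377, 7)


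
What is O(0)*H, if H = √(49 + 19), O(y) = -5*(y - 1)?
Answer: 10*√17 ≈ 41.231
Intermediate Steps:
O(y) = 5 - 5*y (O(y) = -5*(-1 + y) = 5 - 5*y)
H = 2*√17 (H = √68 = 2*√17 ≈ 8.2462)
O(0)*H = (5 - 5*0)*(2*√17) = (5 + 0)*(2*√17) = 5*(2*√17) = 10*√17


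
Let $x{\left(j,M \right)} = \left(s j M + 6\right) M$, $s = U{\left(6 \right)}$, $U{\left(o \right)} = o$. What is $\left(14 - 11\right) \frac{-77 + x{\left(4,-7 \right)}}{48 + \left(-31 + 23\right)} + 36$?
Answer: $\frac{4611}{40} \approx 115.28$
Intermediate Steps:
$s = 6$
$x{\left(j,M \right)} = M \left(6 + 6 M j\right)$ ($x{\left(j,M \right)} = \left(6 j M + 6\right) M = \left(6 M j + 6\right) M = \left(6 + 6 M j\right) M = M \left(6 + 6 M j\right)$)
$\left(14 - 11\right) \frac{-77 + x{\left(4,-7 \right)}}{48 + \left(-31 + 23\right)} + 36 = \left(14 - 11\right) \frac{-77 + 6 \left(-7\right) \left(1 - 28\right)}{48 + \left(-31 + 23\right)} + 36 = \left(14 - 11\right) \frac{-77 + 6 \left(-7\right) \left(1 - 28\right)}{48 - 8} + 36 = 3 \frac{-77 + 6 \left(-7\right) \left(-27\right)}{40} + 36 = 3 \left(-77 + 1134\right) \frac{1}{40} + 36 = 3 \cdot 1057 \cdot \frac{1}{40} + 36 = 3 \cdot \frac{1057}{40} + 36 = \frac{3171}{40} + 36 = \frac{4611}{40}$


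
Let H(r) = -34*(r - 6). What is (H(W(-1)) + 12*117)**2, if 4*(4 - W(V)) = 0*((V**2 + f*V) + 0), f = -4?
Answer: 2166784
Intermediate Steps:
W(V) = 4 (W(V) = 4 - 0*((V**2 - 4*V) + 0) = 4 - 0*(V**2 - 4*V) = 4 - 1/4*0 = 4 + 0 = 4)
H(r) = 204 - 34*r (H(r) = -34*(-6 + r) = 204 - 34*r)
(H(W(-1)) + 12*117)**2 = ((204 - 34*4) + 12*117)**2 = ((204 - 136) + 1404)**2 = (68 + 1404)**2 = 1472**2 = 2166784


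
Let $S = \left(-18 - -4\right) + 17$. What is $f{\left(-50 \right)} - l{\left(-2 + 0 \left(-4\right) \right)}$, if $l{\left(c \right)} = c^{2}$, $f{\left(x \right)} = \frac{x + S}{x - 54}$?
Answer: $- \frac{369}{104} \approx -3.5481$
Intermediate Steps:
$S = 3$ ($S = \left(-18 + \left(-5 + 9\right)\right) + 17 = \left(-18 + 4\right) + 17 = -14 + 17 = 3$)
$f{\left(x \right)} = \frac{3 + x}{-54 + x}$ ($f{\left(x \right)} = \frac{x + 3}{x - 54} = \frac{3 + x}{-54 + x}$)
$f{\left(-50 \right)} - l{\left(-2 + 0 \left(-4\right) \right)} = \frac{3 - 50}{-54 - 50} - \left(-2 + 0 \left(-4\right)\right)^{2} = \frac{1}{-104} \left(-47\right) - \left(-2 + 0\right)^{2} = \left(- \frac{1}{104}\right) \left(-47\right) - \left(-2\right)^{2} = \frac{47}{104} - 4 = - \frac{369}{104}$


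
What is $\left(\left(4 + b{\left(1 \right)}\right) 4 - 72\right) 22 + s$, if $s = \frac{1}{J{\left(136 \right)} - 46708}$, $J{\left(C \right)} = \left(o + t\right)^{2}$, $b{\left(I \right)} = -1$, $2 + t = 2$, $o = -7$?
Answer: $- \frac{61589881}{46659} \approx -1320.0$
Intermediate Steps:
$t = 0$ ($t = -2 + 2 = 0$)
$J{\left(C \right)} = 49$ ($J{\left(C \right)} = \left(-7 + 0\right)^{2} = \left(-7\right)^{2} = 49$)
$s = - \frac{1}{46659}$ ($s = \frac{1}{49 - 46708} = \frac{1}{-46659} = - \frac{1}{46659} \approx -2.1432 \cdot 10^{-5}$)
$\left(\left(4 + b{\left(1 \right)}\right) 4 - 72\right) 22 + s = \left(\left(4 - 1\right) 4 - 72\right) 22 - \frac{1}{46659} = \left(3 \cdot 4 - 72\right) 22 - \frac{1}{46659} = \left(12 - 72\right) 22 - \frac{1}{46659} = \left(-60\right) 22 - \frac{1}{46659} = -1320 - \frac{1}{46659} = - \frac{61589881}{46659}$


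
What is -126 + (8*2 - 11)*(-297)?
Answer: -1611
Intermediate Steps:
-126 + (8*2 - 11)*(-297) = -126 + (16 - 11)*(-297) = -126 + 5*(-297) = -126 - 1485 = -1611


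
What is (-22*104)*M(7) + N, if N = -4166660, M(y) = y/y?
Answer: -4168948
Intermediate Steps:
M(y) = 1
(-22*104)*M(7) + N = -22*104*1 - 4166660 = -2288*1 - 4166660 = -2288 - 4166660 = -4168948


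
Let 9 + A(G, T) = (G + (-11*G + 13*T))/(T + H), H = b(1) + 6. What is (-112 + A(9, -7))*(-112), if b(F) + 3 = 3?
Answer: -6720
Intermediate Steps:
b(F) = 0 (b(F) = -3 + 3 = 0)
H = 6 (H = 0 + 6 = 6)
A(G, T) = -9 + (-10*G + 13*T)/(6 + T) (A(G, T) = -9 + (G + (-11*G + 13*T))/(T + 6) = -9 + (-10*G + 13*T)/(6 + T))
(-112 + A(9, -7))*(-112) = (-112 + 2*(-27 - 5*9 + 2*(-7))/(6 - 7))*(-112) = (-112 + 2*(-27 - 45 - 14)/(-1))*(-112) = (-112 + 2*(-1)*(-86))*(-112) = (-112 + 172)*(-112) = 60*(-112) = -6720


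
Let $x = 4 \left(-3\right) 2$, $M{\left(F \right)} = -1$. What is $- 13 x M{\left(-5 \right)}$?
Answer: $-312$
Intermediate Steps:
$x = -24$ ($x = \left(-12\right) 2 = -24$)
$- 13 x M{\left(-5 \right)} = \left(-13\right) \left(-24\right) \left(-1\right) = 312 \left(-1\right) = -312$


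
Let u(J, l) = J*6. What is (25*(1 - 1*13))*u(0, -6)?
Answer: 0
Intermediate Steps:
u(J, l) = 6*J
(25*(1 - 1*13))*u(0, -6) = (25*(1 - 1*13))*(6*0) = (25*(1 - 13))*0 = (25*(-12))*0 = -300*0 = 0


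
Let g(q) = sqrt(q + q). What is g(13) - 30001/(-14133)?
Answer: 30001/14133 + sqrt(26) ≈ 7.2218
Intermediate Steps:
g(q) = sqrt(2)*sqrt(q) (g(q) = sqrt(2*q) = sqrt(2)*sqrt(q))
g(13) - 30001/(-14133) = sqrt(2)*sqrt(13) - 30001/(-14133) = sqrt(26) - 30001*(-1/14133) = sqrt(26) + 30001/14133 = 30001/14133 + sqrt(26)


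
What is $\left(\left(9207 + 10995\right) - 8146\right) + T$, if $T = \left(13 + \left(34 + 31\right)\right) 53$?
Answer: $16190$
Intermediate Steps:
$T = 4134$ ($T = \left(13 + 65\right) 53 = 78 \cdot 53 = 4134$)
$\left(\left(9207 + 10995\right) - 8146\right) + T = \left(\left(9207 + 10995\right) - 8146\right) + 4134 = \left(20202 - 8146\right) + 4134 = 12056 + 4134 = 16190$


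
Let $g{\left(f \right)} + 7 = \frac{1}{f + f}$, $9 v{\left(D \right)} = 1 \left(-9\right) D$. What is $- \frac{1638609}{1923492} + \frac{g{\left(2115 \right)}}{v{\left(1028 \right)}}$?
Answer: $- \frac{589036687111}{697015796040} \approx -0.84508$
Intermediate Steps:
$v{\left(D \right)} = - D$ ($v{\left(D \right)} = \frac{1 \left(-9\right) D}{9} = \frac{\left(-9\right) D}{9} = - D$)
$g{\left(f \right)} = -7 + \frac{1}{2 f}$ ($g{\left(f \right)} = -7 + \frac{1}{f + f} = -7 + \frac{1}{2 f}$)
$- \frac{1638609}{1923492} + \frac{g{\left(2115 \right)}}{v{\left(1028 \right)}} = - \frac{1638609}{1923492} + \frac{-7 + \frac{1}{2 \cdot 2115}}{\left(-1\right) 1028} = \left(-1638609\right) \frac{1}{1923492} + \frac{-7 + \frac{1}{2} \cdot \frac{1}{2115}}{-1028} = - \frac{546203}{641164} + \left(-7 + \frac{1}{4230}\right) \left(- \frac{1}{1028}\right) = - \frac{546203}{641164} - - \frac{29609}{4348440} = - \frac{546203}{641164} + \frac{29609}{4348440} = - \frac{589036687111}{697015796040}$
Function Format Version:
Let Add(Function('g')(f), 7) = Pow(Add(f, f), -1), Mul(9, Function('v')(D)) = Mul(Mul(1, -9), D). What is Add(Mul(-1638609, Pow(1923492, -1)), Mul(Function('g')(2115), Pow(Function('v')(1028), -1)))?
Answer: Rational(-589036687111, 697015796040) ≈ -0.84508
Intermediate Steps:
Function('v')(D) = Mul(-1, D) (Function('v')(D) = Mul(Rational(1, 9), Mul(Mul(1, -9), D)) = Mul(Rational(1, 9), Mul(-9, D)) = Mul(-1, D))
Function('g')(f) = Add(-7, Mul(Rational(1, 2), Pow(f, -1))) (Function('g')(f) = Add(-7, Pow(Add(f, f), -1)) = Add(-7, Pow(Mul(2, f), -1)) = Add(-7, Mul(Rational(1, 2), Pow(f, -1))))
Add(Mul(-1638609, Pow(1923492, -1)), Mul(Function('g')(2115), Pow(Function('v')(1028), -1))) = Add(Mul(-1638609, Pow(1923492, -1)), Mul(Add(-7, Mul(Rational(1, 2), Pow(2115, -1))), Pow(Mul(-1, 1028), -1))) = Add(Mul(-1638609, Rational(1, 1923492)), Mul(Add(-7, Mul(Rational(1, 2), Rational(1, 2115))), Pow(-1028, -1))) = Add(Rational(-546203, 641164), Mul(Add(-7, Rational(1, 4230)), Rational(-1, 1028))) = Add(Rational(-546203, 641164), Mul(Rational(-29609, 4230), Rational(-1, 1028))) = Add(Rational(-546203, 641164), Rational(29609, 4348440)) = Rational(-589036687111, 697015796040)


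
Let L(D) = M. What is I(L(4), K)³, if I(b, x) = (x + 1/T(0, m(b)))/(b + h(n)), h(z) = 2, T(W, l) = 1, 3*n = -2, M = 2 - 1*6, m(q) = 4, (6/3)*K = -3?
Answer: 1/64 ≈ 0.015625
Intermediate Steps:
K = -3/2 (K = (½)*(-3) = -3/2 ≈ -1.5000)
M = -4 (M = 2 - 6 = -4)
n = -⅔ (n = (⅓)*(-2) = -⅔ ≈ -0.66667)
L(D) = -4
I(b, x) = (1 + x)/(2 + b) (I(b, x) = (x + 1/1)/(b + 2) = (x + 1)/(2 + b) = (1 + x)/(2 + b))
I(L(4), K)³ = ((1 - 3/2)/(2 - 4))³ = (-½/(-2))³ = (-½*(-½))³ = (¼)³ = 1/64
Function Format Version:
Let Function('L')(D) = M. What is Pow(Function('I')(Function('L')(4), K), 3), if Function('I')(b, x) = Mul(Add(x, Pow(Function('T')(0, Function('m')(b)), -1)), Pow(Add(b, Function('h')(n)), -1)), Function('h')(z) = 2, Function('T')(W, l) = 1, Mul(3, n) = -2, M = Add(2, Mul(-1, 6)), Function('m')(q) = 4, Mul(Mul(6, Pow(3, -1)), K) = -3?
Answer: Rational(1, 64) ≈ 0.015625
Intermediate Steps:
K = Rational(-3, 2) (K = Mul(Rational(1, 2), -3) = Rational(-3, 2) ≈ -1.5000)
M = -4 (M = Add(2, -6) = -4)
n = Rational(-2, 3) (n = Mul(Rational(1, 3), -2) = Rational(-2, 3) ≈ -0.66667)
Function('L')(D) = -4
Function('I')(b, x) = Mul(Pow(Add(2, b), -1), Add(1, x)) (Function('I')(b, x) = Mul(Add(x, Pow(1, -1)), Pow(Add(b, 2), -1)) = Mul(Add(x, 1), Pow(Add(2, b), -1)) = Mul(Add(1, x), Pow(Add(2, b), -1)) = Mul(Pow(Add(2, b), -1), Add(1, x)))
Pow(Function('I')(Function('L')(4), K), 3) = Pow(Mul(Pow(Add(2, -4), -1), Add(1, Rational(-3, 2))), 3) = Pow(Mul(Pow(-2, -1), Rational(-1, 2)), 3) = Pow(Mul(Rational(-1, 2), Rational(-1, 2)), 3) = Pow(Rational(1, 4), 3) = Rational(1, 64)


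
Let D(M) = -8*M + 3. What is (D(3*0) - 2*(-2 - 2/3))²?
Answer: 625/9 ≈ 69.444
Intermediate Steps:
D(M) = 3 - 8*M
(D(3*0) - 2*(-2 - 2/3))² = ((3 - 24*0) - 2*(-2 - 2/3))² = ((3 - 8*0) - 2*(-2 - 2*⅓))² = ((3 + 0) - 2*(-2 - ⅔))² = (3 - 2*(-8/3))² = (3 + 16/3)² = (25/3)² = 625/9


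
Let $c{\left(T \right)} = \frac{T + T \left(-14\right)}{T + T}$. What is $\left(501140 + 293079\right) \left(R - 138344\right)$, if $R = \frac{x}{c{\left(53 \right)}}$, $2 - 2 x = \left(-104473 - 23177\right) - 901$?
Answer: $- \frac{1530479868475}{13} \approx -1.1773 \cdot 10^{11}$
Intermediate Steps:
$x = \frac{128553}{2}$ ($x = 1 - \frac{\left(-104473 - 23177\right) - 901}{2} = 1 - \frac{-127650 - 901}{2} = 1 - - \frac{128551}{2} = 1 + \frac{128551}{2} = \frac{128553}{2} \approx 64277.0$)
$c{\left(T \right)} = - \frac{13}{2}$ ($c{\left(T \right)} = \frac{T - 14 T}{2 T} = - 13 T \frac{1}{2 T} = - \frac{13}{2}$)
$R = - \frac{128553}{13}$ ($R = \frac{128553}{2 \left(- \frac{13}{2}\right)} = \frac{128553}{2} \left(- \frac{2}{13}\right) = - \frac{128553}{13} \approx -9888.7$)
$\left(501140 + 293079\right) \left(R - 138344\right) = \left(501140 + 293079\right) \left(- \frac{128553}{13} - 138344\right) = 794219 \left(- \frac{1927025}{13}\right) = - \frac{1530479868475}{13}$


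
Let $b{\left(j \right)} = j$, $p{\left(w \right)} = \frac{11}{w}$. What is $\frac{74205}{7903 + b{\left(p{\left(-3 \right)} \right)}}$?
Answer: $\frac{13095}{1394} \approx 9.3938$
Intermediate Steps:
$\frac{74205}{7903 + b{\left(p{\left(-3 \right)} \right)}} = \frac{74205}{7903 + \frac{11}{-3}} = \frac{74205}{7903 + 11 \left(- \frac{1}{3}\right)} = \frac{74205}{7903 - \frac{11}{3}} = \frac{74205}{\frac{23698}{3}} = 74205 \cdot \frac{3}{23698} = \frac{13095}{1394}$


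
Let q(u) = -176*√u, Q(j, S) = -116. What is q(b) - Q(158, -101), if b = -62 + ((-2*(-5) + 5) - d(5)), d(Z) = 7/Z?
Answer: 116 - 1936*I*√10/5 ≈ 116.0 - 1224.4*I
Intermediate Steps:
b = -242/5 (b = -62 + ((-2*(-5) + 5) - 7/5) = -62 + ((10 + 5) - 7/5) = -62 + (15 - 1*7/5) = -62 + (15 - 7/5) = -62 + 68/5 = -242/5 ≈ -48.400)
q(b) - Q(158, -101) = -1936*I*√10/5 - 1*(-116) = -1936*I*√10/5 + 116 = 116 - 1936*I*√10/5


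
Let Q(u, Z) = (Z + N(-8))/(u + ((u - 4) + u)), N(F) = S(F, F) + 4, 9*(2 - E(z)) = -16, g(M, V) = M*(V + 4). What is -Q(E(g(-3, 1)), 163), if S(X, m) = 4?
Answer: -513/22 ≈ -23.318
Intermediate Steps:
g(M, V) = M*(4 + V)
E(z) = 34/9 (E(z) = 2 - ⅑*(-16) = 2 + 16/9 = 34/9)
N(F) = 8 (N(F) = 4 + 4 = 8)
Q(u, Z) = (8 + Z)/(-4 + 3*u) (Q(u, Z) = (Z + 8)/(u + ((u - 4) + u)) = (8 + Z)/(u + ((-4 + u) + u)) = (8 + Z)/(u + (-4 + 2*u)) = (8 + Z)/(-4 + 3*u))
-Q(E(g(-3, 1)), 163) = -(8 + 163)/(-4 + 3*(34/9)) = -171/(-4 + 34/3) = -171/22/3 = -3*171/22 = -1*513/22 = -513/22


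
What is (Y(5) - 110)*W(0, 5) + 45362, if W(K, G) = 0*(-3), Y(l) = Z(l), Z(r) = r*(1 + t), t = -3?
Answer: 45362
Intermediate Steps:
Z(r) = -2*r (Z(r) = r*(1 - 3) = r*(-2) = -2*r)
Y(l) = -2*l
W(K, G) = 0
(Y(5) - 110)*W(0, 5) + 45362 = (-2*5 - 110)*0 + 45362 = (-10 - 110)*0 + 45362 = -120*0 + 45362 = 0 + 45362 = 45362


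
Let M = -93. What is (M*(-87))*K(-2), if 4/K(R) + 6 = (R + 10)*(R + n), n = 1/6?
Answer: -1566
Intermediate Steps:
n = ⅙ ≈ 0.16667
K(R) = 4/(-6 + (10 + R)*(⅙ + R)) (K(R) = 4/(-6 + (R + 10)*(R + ⅙)) = 4/(-6 + (10 + R)*(⅙ + R)))
(M*(-87))*K(-2) = (-93*(-87))*(24/(-26 + 6*(-2)² + 61*(-2))) = 8091*(24/(-26 + 6*4 - 122)) = 8091*(24/(-26 + 24 - 122)) = 8091*(24/(-124)) = 8091*(24*(-1/124)) = 8091*(-6/31) = -1566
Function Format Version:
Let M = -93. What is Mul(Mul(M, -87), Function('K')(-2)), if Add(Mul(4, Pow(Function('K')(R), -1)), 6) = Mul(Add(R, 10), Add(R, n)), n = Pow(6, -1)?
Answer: -1566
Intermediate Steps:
n = Rational(1, 6) ≈ 0.16667
Function('K')(R) = Mul(4, Pow(Add(-6, Mul(Add(10, R), Add(Rational(1, 6), R))), -1)) (Function('K')(R) = Mul(4, Pow(Add(-6, Mul(Add(R, 10), Add(R, Rational(1, 6)))), -1)) = Mul(4, Pow(Add(-6, Mul(Add(10, R), Add(Rational(1, 6), R))), -1)))
Mul(Mul(M, -87), Function('K')(-2)) = Mul(Mul(-93, -87), Mul(24, Pow(Add(-26, Mul(6, Pow(-2, 2)), Mul(61, -2)), -1))) = Mul(8091, Mul(24, Pow(Add(-26, Mul(6, 4), -122), -1))) = Mul(8091, Mul(24, Pow(Add(-26, 24, -122), -1))) = Mul(8091, Mul(24, Pow(-124, -1))) = Mul(8091, Mul(24, Rational(-1, 124))) = Mul(8091, Rational(-6, 31)) = -1566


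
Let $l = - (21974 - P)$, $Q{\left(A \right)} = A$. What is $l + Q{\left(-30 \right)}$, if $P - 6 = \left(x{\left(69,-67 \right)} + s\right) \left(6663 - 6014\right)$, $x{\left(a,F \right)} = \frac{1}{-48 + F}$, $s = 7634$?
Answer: $\frac{567233171}{115} \approx 4.9325 \cdot 10^{6}$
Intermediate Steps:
$P = \frac{569763631}{115}$ ($P = 6 + \left(\frac{1}{-48 - 67} + 7634\right) \left(6663 - 6014\right) = 6 + \left(\frac{1}{-115} + 7634\right) 649 = 6 + \left(- \frac{1}{115} + 7634\right) 649 = 6 + \frac{877909}{115} \cdot 649 = 6 + \frac{569762941}{115} = \frac{569763631}{115} \approx 4.9545 \cdot 10^{6}$)
$l = \frac{567236621}{115}$ ($l = - (21974 - \frac{569763631}{115}) = \left(-1\right) \left(- \frac{567236621}{115}\right) = \frac{567236621}{115} \approx 4.9325 \cdot 10^{6}$)
$l + Q{\left(-30 \right)} = \frac{567236621}{115} - 30 = \frac{567233171}{115}$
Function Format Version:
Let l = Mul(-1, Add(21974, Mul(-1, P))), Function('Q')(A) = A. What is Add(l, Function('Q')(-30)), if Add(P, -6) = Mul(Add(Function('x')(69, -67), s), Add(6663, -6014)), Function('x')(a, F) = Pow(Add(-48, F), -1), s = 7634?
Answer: Rational(567233171, 115) ≈ 4.9325e+6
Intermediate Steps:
P = Rational(569763631, 115) (P = Add(6, Mul(Add(Pow(Add(-48, -67), -1), 7634), Add(6663, -6014))) = Add(6, Mul(Add(Pow(-115, -1), 7634), 649)) = Add(6, Mul(Add(Rational(-1, 115), 7634), 649)) = Add(6, Mul(Rational(877909, 115), 649)) = Add(6, Rational(569762941, 115)) = Rational(569763631, 115) ≈ 4.9545e+6)
l = Rational(567236621, 115) (l = Mul(-1, Add(21974, Mul(-1, Rational(569763631, 115)))) = Mul(-1, Add(21974, Rational(-569763631, 115))) = Mul(-1, Rational(-567236621, 115)) = Rational(567236621, 115) ≈ 4.9325e+6)
Add(l, Function('Q')(-30)) = Add(Rational(567236621, 115), -30) = Rational(567233171, 115)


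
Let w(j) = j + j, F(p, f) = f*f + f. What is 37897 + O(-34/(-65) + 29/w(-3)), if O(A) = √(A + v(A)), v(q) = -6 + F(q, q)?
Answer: 37897 + √601981/390 ≈ 37899.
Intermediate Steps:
F(p, f) = f + f² (F(p, f) = f² + f = f + f²)
w(j) = 2*j
v(q) = -6 + q*(1 + q)
O(A) = √(-6 + A + A*(1 + A)) (O(A) = √(A + (-6 + A*(1 + A))) = √(-6 + A + A*(1 + A)))
37897 + O(-34/(-65) + 29/w(-3)) = 37897 + √(-6 + (-34/(-65) + 29/((2*(-3)))) + (-34/(-65) + 29/((2*(-3))))*(1 + (-34/(-65) + 29/((2*(-3)))))) = 37897 + √(-6 + (-34*(-1/65) + 29/(-6)) + (-34*(-1/65) + 29/(-6))*(1 + (-34*(-1/65) + 29/(-6)))) = 37897 + √(-6 + (34/65 + 29*(-⅙)) + (34/65 + 29*(-⅙))*(1 + (34/65 + 29*(-⅙)))) = 37897 + √(-6 + (34/65 - 29/6) + (34/65 - 29/6)*(1 + (34/65 - 29/6))) = 37897 + √(-6 - 1681/390 - 1681*(1 - 1681/390)/390) = 37897 + √(-6 - 1681/390 - 1681/390*(-1291/390)) = 37897 + √(-6 - 1681/390 + 2170171/152100) = 37897 + √(601981/152100) = 37897 + √601981/390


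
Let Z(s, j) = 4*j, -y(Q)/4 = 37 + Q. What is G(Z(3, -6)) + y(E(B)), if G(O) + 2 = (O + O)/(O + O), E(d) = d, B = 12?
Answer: -197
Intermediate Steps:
y(Q) = -148 - 4*Q (y(Q) = -4*(37 + Q) = -148 - 4*Q)
G(O) = -1 (G(O) = -2 + (O + O)/(O + O) = -2 + (2*O)/((2*O)) = -2 + (2*O)*(1/(2*O)) = -2 + 1 = -1)
G(Z(3, -6)) + y(E(B)) = -1 + (-148 - 4*12) = -1 + (-148 - 48) = -1 - 196 = -197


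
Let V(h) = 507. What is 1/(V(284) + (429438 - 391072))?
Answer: 1/38873 ≈ 2.5725e-5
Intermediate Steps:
1/(V(284) + (429438 - 391072)) = 1/(507 + (429438 - 391072)) = 1/(507 + 38366) = 1/38873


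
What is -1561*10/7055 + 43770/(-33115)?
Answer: -33028900/9345053 ≈ -3.5344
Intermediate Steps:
-1561*10/7055 + 43770/(-33115) = -15610*1/7055 + 43770*(-1/33115) = -3122/1411 - 8754/6623 = -33028900/9345053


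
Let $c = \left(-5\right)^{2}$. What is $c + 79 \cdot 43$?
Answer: $3422$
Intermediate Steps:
$c = 25$
$c + 79 \cdot 43 = 25 + 79 \cdot 43 = 25 + 3397 = 3422$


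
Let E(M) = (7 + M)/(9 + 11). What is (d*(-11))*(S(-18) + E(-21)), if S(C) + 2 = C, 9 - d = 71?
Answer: -70587/5 ≈ -14117.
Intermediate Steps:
E(M) = 7/20 + M/20 (E(M) = (7 + M)/20 = (7 + M)*(1/20) = 7/20 + M/20)
d = -62 (d = 9 - 1*71 = 9 - 71 = -62)
S(C) = -2 + C
(d*(-11))*(S(-18) + E(-21)) = (-62*(-11))*((-2 - 18) + (7/20 + (1/20)*(-21))) = 682*(-20 + (7/20 - 21/20)) = 682*(-20 - 7/10) = 682*(-207/10) = -70587/5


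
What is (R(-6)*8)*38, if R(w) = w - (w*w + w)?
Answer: -10944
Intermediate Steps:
R(w) = -w² (R(w) = w - (w² + w) = w - (w + w²) = w + (-w - w²) = -w²)
(R(-6)*8)*38 = (-1*(-6)²*8)*38 = (-1*36*8)*38 = -36*8*38 = -288*38 = -10944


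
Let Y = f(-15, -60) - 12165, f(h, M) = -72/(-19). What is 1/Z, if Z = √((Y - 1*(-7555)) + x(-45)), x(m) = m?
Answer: -I*√1679087/88373 ≈ -0.014663*I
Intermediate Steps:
f(h, M) = 72/19 (f(h, M) = -72*(-1/19) = 72/19)
Y = -231063/19 (Y = 72/19 - 12165 = -231063/19 ≈ -12161.)
Z = I*√1679087/19 (Z = √((-231063/19 - 1*(-7555)) - 45) = √((-231063/19 + 7555) - 45) = √(-87518/19 - 45) = √(-88373/19) = I*√1679087/19 ≈ 68.2*I)
1/Z = 1/(I*√1679087/19) = -I*√1679087/88373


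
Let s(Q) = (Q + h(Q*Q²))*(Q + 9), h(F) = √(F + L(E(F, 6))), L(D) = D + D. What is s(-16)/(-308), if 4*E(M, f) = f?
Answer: -4/11 + I*√4093/44 ≈ -0.36364 + 1.454*I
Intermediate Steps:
E(M, f) = f/4
L(D) = 2*D
h(F) = √(3 + F) (h(F) = √(F + 2*((¼)*6)) = √(F + 2*(3/2)) = √(F + 3) = √(3 + F))
s(Q) = (9 + Q)*(Q + √(3 + Q³)) (s(Q) = (Q + √(3 + Q*Q²))*(Q + 9) = (Q + √(3 + Q³))*(9 + Q) = (9 + Q)*(Q + √(3 + Q³)))
s(-16)/(-308) = ((-16)² + 9*(-16) + 9*√(3 + (-16)³) - 16*√(3 + (-16)³))/(-308) = (256 - 144 + 9*√(3 - 4096) - 16*√(3 - 4096))*(-1/308) = (256 - 144 + 9*√(-4093) - 16*I*√4093)*(-1/308) = (256 - 144 + 9*(I*√4093) - 16*I*√4093)*(-1/308) = (256 - 144 + 9*I*√4093 - 16*I*√4093)*(-1/308) = (112 - 7*I*√4093)*(-1/308) = -4/11 + I*√4093/44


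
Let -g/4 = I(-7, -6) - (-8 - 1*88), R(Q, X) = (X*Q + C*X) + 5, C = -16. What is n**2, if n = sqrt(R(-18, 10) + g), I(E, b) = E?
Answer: -691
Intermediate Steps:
R(Q, X) = 5 - 16*X + Q*X (R(Q, X) = (X*Q - 16*X) + 5 = (Q*X - 16*X) + 5 = (-16*X + Q*X) + 5 = 5 - 16*X + Q*X)
g = -356 (g = -4*(-7 - (-8 - 1*88)) = -4*(-7 - (-8 - 88)) = -4*(-7 - 1*(-96)) = -4*(-7 + 96) = -4*89 = -356)
n = I*sqrt(691) (n = sqrt((5 - 16*10 - 18*10) - 356) = sqrt((5 - 160 - 180) - 356) = sqrt(-335 - 356) = sqrt(-691) = I*sqrt(691) ≈ 26.287*I)
n**2 = (I*sqrt(691))**2 = -691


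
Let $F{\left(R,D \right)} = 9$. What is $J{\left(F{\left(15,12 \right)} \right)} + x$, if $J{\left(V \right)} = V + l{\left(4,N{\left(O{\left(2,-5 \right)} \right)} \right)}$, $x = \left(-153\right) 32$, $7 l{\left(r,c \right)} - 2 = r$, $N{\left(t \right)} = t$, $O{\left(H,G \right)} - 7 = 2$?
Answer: $- \frac{34203}{7} \approx -4886.1$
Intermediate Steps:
$O{\left(H,G \right)} = 9$ ($O{\left(H,G \right)} = 7 + 2 = 9$)
$l{\left(r,c \right)} = \frac{2}{7} + \frac{r}{7}$
$x = -4896$
$J{\left(V \right)} = \frac{6}{7} + V$ ($J{\left(V \right)} = V + \left(\frac{2}{7} + \frac{1}{7} \cdot 4\right) = V + \left(\frac{2}{7} + \frac{4}{7}\right) = V + \frac{6}{7} = \frac{6}{7} + V$)
$J{\left(F{\left(15,12 \right)} \right)} + x = \left(\frac{6}{7} + 9\right) - 4896 = \frac{69}{7} - 4896 = - \frac{34203}{7}$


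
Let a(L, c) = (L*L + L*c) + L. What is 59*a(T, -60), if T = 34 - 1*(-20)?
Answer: -15930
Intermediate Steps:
T = 54 (T = 34 + 20 = 54)
a(L, c) = L + L² + L*c (a(L, c) = (L² + L*c) + L = L + L² + L*c)
59*a(T, -60) = 59*(54*(1 + 54 - 60)) = 59*(54*(-5)) = 59*(-270) = -15930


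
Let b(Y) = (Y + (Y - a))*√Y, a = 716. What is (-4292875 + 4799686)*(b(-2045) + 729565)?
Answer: 369751567215 - 2435733666*I*√2045 ≈ 3.6975e+11 - 1.1015e+11*I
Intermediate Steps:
b(Y) = √Y*(-716 + 2*Y) (b(Y) = (Y + (Y - 1*716))*√Y = (Y + (Y - 716))*√Y = (Y + (-716 + Y))*√Y = (-716 + 2*Y)*√Y = √Y*(-716 + 2*Y))
(-4292875 + 4799686)*(b(-2045) + 729565) = (-4292875 + 4799686)*(2*√(-2045)*(-358 - 2045) + 729565) = 506811*(2*(I*√2045)*(-2403) + 729565) = 506811*(-4806*I*√2045 + 729565) = 506811*(729565 - 4806*I*√2045) = 369751567215 - 2435733666*I*√2045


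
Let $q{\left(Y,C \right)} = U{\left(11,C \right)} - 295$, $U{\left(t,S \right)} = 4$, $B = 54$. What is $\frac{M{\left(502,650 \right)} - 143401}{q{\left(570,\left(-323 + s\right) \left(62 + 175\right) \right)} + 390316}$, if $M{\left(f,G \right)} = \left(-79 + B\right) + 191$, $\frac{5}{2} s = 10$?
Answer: $- \frac{28647}{78005} \approx -0.36725$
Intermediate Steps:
$s = 4$ ($s = \frac{2}{5} \cdot 10 = 4$)
$M{\left(f,G \right)} = 166$ ($M{\left(f,G \right)} = \left(-79 + 54\right) + 191 = -25 + 191 = 166$)
$q{\left(Y,C \right)} = -291$ ($q{\left(Y,C \right)} = 4 - 295 = -291$)
$\frac{M{\left(502,650 \right)} - 143401}{q{\left(570,\left(-323 + s\right) \left(62 + 175\right) \right)} + 390316} = \frac{166 - 143401}{-291 + 390316} = - \frac{143235}{390025} = \left(-143235\right) \frac{1}{390025} = - \frac{28647}{78005}$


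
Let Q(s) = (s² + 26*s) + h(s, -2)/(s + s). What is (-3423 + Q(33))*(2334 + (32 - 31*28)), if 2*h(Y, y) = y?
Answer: -72965333/33 ≈ -2.2111e+6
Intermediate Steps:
h(Y, y) = y/2
Q(s) = s² + 26*s - 1/(2*s) (Q(s) = (s² + 26*s) + ((½)*(-2))/(s + s) = (s² + 26*s) - 1/(2*s) = s² + 26*s - 1/(2*s))
(-3423 + Q(33))*(2334 + (32 - 31*28)) = (-3423 + (33² + 26*33 - ½/33))*(2334 + (32 - 31*28)) = (-3423 + (1089 + 858 - ½*1/33))*(2334 + (32 - 868)) = (-3423 + (1089 + 858 - 1/66))*(2334 - 836) = (-3423 + 128501/66)*1498 = -97417/66*1498 = -72965333/33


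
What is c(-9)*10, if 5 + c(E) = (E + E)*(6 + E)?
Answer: 490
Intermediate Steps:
c(E) = -5 + 2*E*(6 + E) (c(E) = -5 + (E + E)*(6 + E) = -5 + (2*E)*(6 + E) = -5 + 2*E*(6 + E))
c(-9)*10 = (-5 + 2*(-9)² + 12*(-9))*10 = (-5 + 2*81 - 108)*10 = (-5 + 162 - 108)*10 = 49*10 = 490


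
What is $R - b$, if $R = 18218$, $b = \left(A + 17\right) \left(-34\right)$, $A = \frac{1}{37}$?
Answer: $\frac{695486}{37} \approx 18797.0$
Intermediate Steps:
$A = \frac{1}{37} \approx 0.027027$
$b = - \frac{21420}{37}$ ($b = \left(\frac{1}{37} + 17\right) \left(-34\right) = \frac{630}{37} \left(-34\right) = - \frac{21420}{37} \approx -578.92$)
$R - b = 18218 - - \frac{21420}{37} = 18218 + \frac{21420}{37} = \frac{695486}{37}$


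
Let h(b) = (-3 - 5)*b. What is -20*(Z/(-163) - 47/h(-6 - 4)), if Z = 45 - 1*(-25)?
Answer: 13261/652 ≈ 20.339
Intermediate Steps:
h(b) = -8*b
Z = 70 (Z = 45 + 25 = 70)
-20*(Z/(-163) - 47/h(-6 - 4)) = -20*(70/(-163) - 47*(-1/(8*(-6 - 4)))) = -20*(70*(-1/163) - 47/((-8*(-10)))) = -20*(-70/163 - 47/80) = -20*(-13261/13040) = 13261/652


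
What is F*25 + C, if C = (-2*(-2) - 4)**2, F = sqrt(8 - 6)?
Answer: 25*sqrt(2) ≈ 35.355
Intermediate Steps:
F = sqrt(2) ≈ 1.4142
C = 0 (C = (4 - 4)**2 = 0**2 = 0)
F*25 + C = sqrt(2)*25 + 0 = 25*sqrt(2) + 0 = 25*sqrt(2)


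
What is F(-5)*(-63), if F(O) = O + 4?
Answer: 63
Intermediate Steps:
F(O) = 4 + O
F(-5)*(-63) = (4 - 5)*(-63) = -1*(-63) = 63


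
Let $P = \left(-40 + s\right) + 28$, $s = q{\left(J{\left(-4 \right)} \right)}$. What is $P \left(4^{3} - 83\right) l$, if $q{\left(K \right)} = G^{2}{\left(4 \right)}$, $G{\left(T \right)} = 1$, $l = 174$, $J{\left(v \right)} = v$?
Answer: $36366$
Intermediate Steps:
$q{\left(K \right)} = 1$ ($q{\left(K \right)} = 1^{2} = 1$)
$s = 1$
$P = -11$ ($P = \left(-40 + 1\right) + 28 = -39 + 28 = -11$)
$P \left(4^{3} - 83\right) l = - 11 \left(4^{3} - 83\right) 174 = - 11 \left(64 - 83\right) 174 = \left(-11\right) \left(-19\right) 174 = 209 \cdot 174 = 36366$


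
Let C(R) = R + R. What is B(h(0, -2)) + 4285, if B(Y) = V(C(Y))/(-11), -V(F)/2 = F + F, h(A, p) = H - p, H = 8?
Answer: 47215/11 ≈ 4292.3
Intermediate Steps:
h(A, p) = 8 - p
C(R) = 2*R
V(F) = -4*F (V(F) = -2*(F + F) = -4*F)
B(Y) = 8*Y/11 (B(Y) = -8*Y/(-11) = -8*Y*(-1/11) = 8*Y/11)
B(h(0, -2)) + 4285 = 8*(8 - 1*(-2))/11 + 4285 = 8*(8 + 2)/11 + 4285 = (8/11)*10 + 4285 = 80/11 + 4285 = 47215/11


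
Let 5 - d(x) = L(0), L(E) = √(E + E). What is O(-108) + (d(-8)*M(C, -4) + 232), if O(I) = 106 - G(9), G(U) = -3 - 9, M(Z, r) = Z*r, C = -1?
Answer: 370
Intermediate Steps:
G(U) = -12
L(E) = √2*√E (L(E) = √(2*E) = √2*√E)
d(x) = 5 (d(x) = 5 - √2*√0 = 5 - √2*0 = 5 - 1*0 = 5 + 0 = 5)
O(I) = 118 (O(I) = 106 - 1*(-12) = 106 + 12 = 118)
O(-108) + (d(-8)*M(C, -4) + 232) = 118 + (5*(-1*(-4)) + 232) = 118 + (5*4 + 232) = 118 + (20 + 232) = 118 + 252 = 370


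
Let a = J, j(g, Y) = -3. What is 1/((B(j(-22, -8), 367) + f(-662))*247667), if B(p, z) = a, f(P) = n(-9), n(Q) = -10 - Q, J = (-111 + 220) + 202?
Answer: 1/76776770 ≈ 1.3025e-8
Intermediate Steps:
J = 311 (J = 109 + 202 = 311)
a = 311
f(P) = -1 (f(P) = -10 - 1*(-9) = -10 + 9 = -1)
B(p, z) = 311
1/((B(j(-22, -8), 367) + f(-662))*247667) = 1/((311 - 1)*247667) = (1/247667)/310 = (1/310)*(1/247667) = 1/76776770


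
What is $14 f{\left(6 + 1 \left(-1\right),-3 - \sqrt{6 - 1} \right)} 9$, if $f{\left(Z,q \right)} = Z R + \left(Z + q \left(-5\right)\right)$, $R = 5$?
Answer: $5670 + 630 \sqrt{5} \approx 7078.7$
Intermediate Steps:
$f{\left(Z,q \right)} = - 5 q + 6 Z$ ($f{\left(Z,q \right)} = Z 5 + \left(Z + q \left(-5\right)\right) = 5 Z + \left(Z - 5 q\right) = - 5 q + 6 Z$)
$14 f{\left(6 + 1 \left(-1\right),-3 - \sqrt{6 - 1} \right)} 9 = 14 \left(- 5 \left(-3 - \sqrt{6 - 1}\right) + 6 \left(6 + 1 \left(-1\right)\right)\right) 9 = 14 \left(- 5 \left(-3 - \sqrt{5}\right) + 6 \left(6 - 1\right)\right) 9 = 14 \left(\left(15 + 5 \sqrt{5}\right) + 6 \cdot 5\right) 9 = 14 \left(\left(15 + 5 \sqrt{5}\right) + 30\right) 9 = 14 \left(45 + 5 \sqrt{5}\right) 9 = \left(630 + 70 \sqrt{5}\right) 9 = 5670 + 630 \sqrt{5}$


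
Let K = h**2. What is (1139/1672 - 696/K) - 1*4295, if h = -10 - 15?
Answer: -4488726837/1045000 ≈ -4295.4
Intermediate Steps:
h = -25
K = 625 (K = (-25)**2 = 625)
(1139/1672 - 696/K) - 1*4295 = (1139/1672 - 696/625) - 1*4295 = (1139*(1/1672) - 696*1/625) - 4295 = (1139/1672 - 696/625) - 4295 = -451837/1045000 - 4295 = -4488726837/1045000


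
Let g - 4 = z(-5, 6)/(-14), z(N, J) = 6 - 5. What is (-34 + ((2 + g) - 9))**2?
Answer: 269361/196 ≈ 1374.3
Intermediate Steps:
z(N, J) = 1
g = 55/14 (g = 4 + 1/(-14) = 4 + 1*(-1/14) = 4 - 1/14 = 55/14 ≈ 3.9286)
(-34 + ((2 + g) - 9))**2 = (-34 + ((2 + 55/14) - 9))**2 = (-34 + (83/14 - 9))**2 = (-34 - 43/14)**2 = (-519/14)**2 = 269361/196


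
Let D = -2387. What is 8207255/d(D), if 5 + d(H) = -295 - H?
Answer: 8207255/2087 ≈ 3932.6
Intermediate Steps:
d(H) = -300 - H (d(H) = -5 + (-295 - H) = -300 - H)
8207255/d(D) = 8207255/(-300 - 1*(-2387)) = 8207255/(-300 + 2387) = 8207255/2087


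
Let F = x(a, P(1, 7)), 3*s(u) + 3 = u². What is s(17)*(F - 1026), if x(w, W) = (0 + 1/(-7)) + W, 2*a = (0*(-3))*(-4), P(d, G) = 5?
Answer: -2044328/21 ≈ -97349.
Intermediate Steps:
a = 0 (a = ((0*(-3))*(-4))/2 = (0*(-4))/2 = (½)*0 = 0)
x(w, W) = -⅐ + W (x(w, W) = (0 - ⅐) + W = -⅐ + W)
s(u) = -1 + u²/3
F = 34/7 (F = -⅐ + 5 = 34/7 ≈ 4.8571)
s(17)*(F - 1026) = (-1 + (⅓)*17²)*(34/7 - 1026) = (-1 + (⅓)*289)*(-7148/7) = (-1 + 289/3)*(-7148/7) = (286/3)*(-7148/7) = -2044328/21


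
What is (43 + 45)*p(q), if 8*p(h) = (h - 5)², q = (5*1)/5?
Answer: 176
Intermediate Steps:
q = 1 (q = 5*(⅕) = 1)
p(h) = (-5 + h)²/8 (p(h) = (h - 5)²/8 = (-5 + h)²/8)
(43 + 45)*p(q) = (43 + 45)*((-5 + 1)²/8) = 88*((⅛)*(-4)²) = 88*((⅛)*16) = 88*2 = 176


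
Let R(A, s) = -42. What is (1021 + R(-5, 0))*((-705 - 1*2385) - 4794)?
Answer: -7718436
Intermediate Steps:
(1021 + R(-5, 0))*((-705 - 1*2385) - 4794) = (1021 - 42)*((-705 - 1*2385) - 4794) = 979*((-705 - 2385) - 4794) = 979*(-3090 - 4794) = 979*(-7884) = -7718436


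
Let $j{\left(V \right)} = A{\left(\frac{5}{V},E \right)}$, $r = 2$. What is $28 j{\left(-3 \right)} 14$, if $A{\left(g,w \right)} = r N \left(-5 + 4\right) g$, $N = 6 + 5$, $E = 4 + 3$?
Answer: $\frac{43120}{3} \approx 14373.0$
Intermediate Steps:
$E = 7$
$N = 11$
$A{\left(g,w \right)} = - 22 g$ ($A{\left(g,w \right)} = 2 \cdot 11 \left(-5 + 4\right) g = 22 \left(- g\right) = - 22 g$)
$j{\left(V \right)} = - \frac{110}{V}$ ($j{\left(V \right)} = - 22 \frac{5}{V} = - \frac{110}{V}$)
$28 j{\left(-3 \right)} 14 = 28 \left(- \frac{110}{-3}\right) 14 = 28 \left(\left(-110\right) \left(- \frac{1}{3}\right)\right) 14 = 28 \cdot \frac{110}{3} \cdot 14 = \frac{3080}{3} \cdot 14 = \frac{43120}{3}$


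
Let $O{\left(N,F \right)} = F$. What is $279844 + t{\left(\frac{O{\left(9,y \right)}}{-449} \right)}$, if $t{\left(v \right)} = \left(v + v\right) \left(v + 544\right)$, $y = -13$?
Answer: $\frac{56423181238}{201601} \approx 2.7988 \cdot 10^{5}$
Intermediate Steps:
$t{\left(v \right)} = 2 v \left(544 + v\right)$
$279844 + t{\left(\frac{O{\left(9,y \right)}}{-449} \right)} = 279844 + 2 \left(- \frac{13}{-449}\right) \left(544 - \frac{13}{-449}\right) = 279844 + 2 \left(\left(-13\right) \left(- \frac{1}{449}\right)\right) \left(544 - - \frac{13}{449}\right) = 279844 + 2 \cdot \frac{13}{449} \left(544 + \frac{13}{449}\right) = 279844 + 2 \cdot \frac{13}{449} \cdot \frac{244269}{449} = 279844 + \frac{6350994}{201601} = \frac{56423181238}{201601}$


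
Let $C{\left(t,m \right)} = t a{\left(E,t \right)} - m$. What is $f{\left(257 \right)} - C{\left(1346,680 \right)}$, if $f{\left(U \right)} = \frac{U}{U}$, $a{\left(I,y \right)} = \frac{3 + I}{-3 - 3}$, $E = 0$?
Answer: $1354$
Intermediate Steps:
$a{\left(I,y \right)} = - \frac{1}{2} - \frac{I}{6}$ ($a{\left(I,y \right)} = \frac{3 + I}{-6} = \left(3 + I\right) \left(- \frac{1}{6}\right) = - \frac{1}{2} - \frac{I}{6}$)
$f{\left(U \right)} = 1$
$C{\left(t,m \right)} = - m - \frac{t}{2}$ ($C{\left(t,m \right)} = t \left(- \frac{1}{2} - 0\right) - m = t \left(- \frac{1}{2} + 0\right) - m = t \left(- \frac{1}{2}\right) - m = - \frac{t}{2} - m = - m - \frac{t}{2}$)
$f{\left(257 \right)} - C{\left(1346,680 \right)} = 1 - \left(\left(-1\right) 680 - 673\right) = 1 - \left(-680 - 673\right) = 1 - -1353 = 1 + 1353 = 1354$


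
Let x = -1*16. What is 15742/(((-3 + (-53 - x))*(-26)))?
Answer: 7871/520 ≈ 15.137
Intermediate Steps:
x = -16
15742/(((-3 + (-53 - x))*(-26))) = 15742/(((-3 + (-53 - 1*(-16)))*(-26))) = 15742/(((-3 + (-53 + 16))*(-26))) = 15742/(((-3 - 37)*(-26))) = 15742/((-40*(-26))) = 15742/1040 = 15742*(1/1040) = 7871/520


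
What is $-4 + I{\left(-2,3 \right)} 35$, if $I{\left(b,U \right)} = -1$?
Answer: $-39$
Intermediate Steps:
$-4 + I{\left(-2,3 \right)} 35 = -4 - 35 = -39$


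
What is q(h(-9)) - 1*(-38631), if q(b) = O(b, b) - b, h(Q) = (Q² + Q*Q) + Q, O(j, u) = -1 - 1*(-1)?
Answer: 38478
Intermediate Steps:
O(j, u) = 0 (O(j, u) = -1 + 1 = 0)
h(Q) = Q + 2*Q² (h(Q) = (Q² + Q²) + Q = 2*Q² + Q = Q + 2*Q²)
q(b) = -b (q(b) = 0 - b = -b)
q(h(-9)) - 1*(-38631) = -(-9)*(1 + 2*(-9)) - 1*(-38631) = -(-9)*(1 - 18) + 38631 = -(-9)*(-17) + 38631 = -1*153 + 38631 = -153 + 38631 = 38478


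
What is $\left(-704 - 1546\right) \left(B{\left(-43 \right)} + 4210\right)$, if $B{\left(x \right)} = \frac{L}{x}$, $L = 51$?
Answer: $- \frac{407202750}{43} \approx -9.4698 \cdot 10^{6}$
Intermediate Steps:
$B{\left(x \right)} = \frac{51}{x}$
$\left(-704 - 1546\right) \left(B{\left(-43 \right)} + 4210\right) = \left(-704 - 1546\right) \left(\frac{51}{-43} + 4210\right) = - 2250 \left(51 \left(- \frac{1}{43}\right) + 4210\right) = - 2250 \left(- \frac{51}{43} + 4210\right) = \left(-2250\right) \frac{180979}{43} = - \frac{407202750}{43}$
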